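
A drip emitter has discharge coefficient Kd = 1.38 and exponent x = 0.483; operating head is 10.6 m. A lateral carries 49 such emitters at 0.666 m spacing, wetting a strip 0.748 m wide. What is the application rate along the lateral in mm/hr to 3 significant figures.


Approach: apply the emitter equation with a lateral mass balance, q = Kd*h^x; Q = n*q; rate = Q/(n*spacing*width).
Step 1 — single emitter flow (q = Kd*h^x):
  q = 1.38 * 10.6^0.483 = 4.3162 L/hr
Step 2 — total lateral flow: Q = 49 * 4.3162 = 211.49 L/hr
Step 3 — wetted area: A = 49 * 0.666 * 0.748 = 24.410 m^2
Step 4 — application rate: Q/A = 211.49/24.410 = 8.66 mm/hr
Therefore the application rate along the lateral = 8.66 mm/hr.


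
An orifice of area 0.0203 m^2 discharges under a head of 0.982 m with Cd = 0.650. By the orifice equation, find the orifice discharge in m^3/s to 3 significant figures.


Approach: apply the orifice equation, Q = Cd*A*sqrt(2*g*h).
Q = 0.650 * 0.0203 * sqrt(2*9.81*0.982) = 0.0579 m^3/s
Therefore the orifice discharge = 0.0579 m^3/s.


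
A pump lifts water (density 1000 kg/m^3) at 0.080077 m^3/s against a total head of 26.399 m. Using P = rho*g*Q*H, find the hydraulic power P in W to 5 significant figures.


P = 1000 * 9.81 * 0.080077 * 26.399 = 20738 W
Therefore the hydraulic power P = 20738 W.


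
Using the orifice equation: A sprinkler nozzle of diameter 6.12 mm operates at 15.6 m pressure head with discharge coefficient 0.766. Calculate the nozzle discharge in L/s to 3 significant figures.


Approach: apply the orifice equation, Q = Cd*A*sqrt(2*g*h), A = pi*(d/2)^2.
A = pi*(6.12e-3/2)^2 = 2.9417e-05 m^2
Q = 0.766 * 2.9417e-05 * sqrt(2*9.81*15.6) * 1000 = 0.394 L/s
Therefore the nozzle discharge = 0.394 L/s.


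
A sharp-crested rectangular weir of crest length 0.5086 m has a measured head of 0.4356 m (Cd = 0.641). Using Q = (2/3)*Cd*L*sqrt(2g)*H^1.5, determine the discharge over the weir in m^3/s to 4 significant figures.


Q = (2/3)*0.641*0.5086*sqrt(2*9.81)*0.4356^1.5 = 0.2768 m^3/s
Therefore the discharge over the weir = 0.2768 m^3/s.


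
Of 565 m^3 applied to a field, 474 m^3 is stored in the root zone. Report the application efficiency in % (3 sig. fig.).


Approach: apply the application efficiency ratio, Ea = (stored/applied)*100.
Ea = (474/565)*100 = 83.9 %
Therefore the application efficiency = 83.9 %.


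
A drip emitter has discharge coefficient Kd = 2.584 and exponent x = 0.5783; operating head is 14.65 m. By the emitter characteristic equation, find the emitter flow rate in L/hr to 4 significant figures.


Approach: apply the emitter characteristic equation, q = Kd * h^x.
q = 2.584 * 14.65^0.5783 = 12.20 L/hr
Therefore the emitter flow rate = 12.20 L/hr.


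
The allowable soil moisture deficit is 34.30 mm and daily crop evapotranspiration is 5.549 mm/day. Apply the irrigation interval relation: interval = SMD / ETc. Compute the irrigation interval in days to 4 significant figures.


interval = 34.30 / 5.549 = 6.181 days
Therefore the irrigation interval = 6.181 days.


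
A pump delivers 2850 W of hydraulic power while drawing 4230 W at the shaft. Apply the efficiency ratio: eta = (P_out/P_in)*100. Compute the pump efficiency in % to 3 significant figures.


eta = (2850 / 4230) * 100 = 67.4 %
Therefore the pump efficiency = 67.4 %.


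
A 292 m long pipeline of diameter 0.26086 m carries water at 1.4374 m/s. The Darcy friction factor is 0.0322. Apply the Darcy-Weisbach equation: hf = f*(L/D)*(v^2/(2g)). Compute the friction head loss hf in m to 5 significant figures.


hf = 0.0322 * (292/0.26086) * (1.4374^2 / (2*9.81))
hf = 3.7957 m
Therefore the friction head loss hf = 3.7957 m.


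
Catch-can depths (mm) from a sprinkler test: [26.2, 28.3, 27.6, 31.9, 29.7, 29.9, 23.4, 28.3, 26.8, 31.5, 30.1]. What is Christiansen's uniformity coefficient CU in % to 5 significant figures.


Approach: apply Christiansen's uniformity coefficient, CU = (1 - mean_abs_deviation/mean)*100.
mean = 28.51818 mm
mean |d_i - mean| = 1.910744 mm
CU = (1 - 1.910744/28.51818)*100 = 93.300 %
Therefore Christiansen's uniformity coefficient CU = 93.300 %.


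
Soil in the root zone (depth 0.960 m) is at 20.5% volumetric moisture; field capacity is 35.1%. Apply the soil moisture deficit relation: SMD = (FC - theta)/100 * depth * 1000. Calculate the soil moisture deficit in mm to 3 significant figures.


SMD = (35.1 - 20.5)/100 * 0.960 * 1000 = 140 mm
Therefore the soil moisture deficit = 140 mm.


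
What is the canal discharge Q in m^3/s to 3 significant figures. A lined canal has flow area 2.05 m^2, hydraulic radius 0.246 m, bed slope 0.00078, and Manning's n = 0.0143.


Approach: apply Manning's equation, Q = (1/n)*A*R^(2/3)*S^(1/2).
Q = (1/0.0143) * 2.05 * 0.246^(2/3) * 0.00078^(1/2) = 1.57 m^3/s
Therefore the canal discharge Q = 1.57 m^3/s.


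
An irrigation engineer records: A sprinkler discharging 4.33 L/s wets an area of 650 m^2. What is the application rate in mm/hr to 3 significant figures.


Approach: apply the application rate relation, rate = (Q/A)*3600.
rate = (4.33 / 650) * 3600 = 24.0 mm/hr
Therefore the application rate = 24.0 mm/hr.


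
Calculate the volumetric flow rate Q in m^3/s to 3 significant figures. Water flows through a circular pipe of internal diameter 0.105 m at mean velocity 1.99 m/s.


Approach: apply the continuity equation for pipe flow, Q = A * v with A = pi*(D/2)^2.
A = pi*(0.105/2)^2 = 0.0086590 m^2
Q = 0.0086590 * 1.99 = 0.0172 m^3/s
Therefore the volumetric flow rate Q = 0.0172 m^3/s.


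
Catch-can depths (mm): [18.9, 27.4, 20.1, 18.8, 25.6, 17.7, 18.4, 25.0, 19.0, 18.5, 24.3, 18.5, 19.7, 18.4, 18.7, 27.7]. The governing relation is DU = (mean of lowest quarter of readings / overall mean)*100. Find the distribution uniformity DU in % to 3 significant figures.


sorted lowest 4 of 16: [17.7, 18.4, 18.4, 18.5] -> mean = 18.250 mm
overall mean = 21.044 mm
DU = (18.250/21.044)*100 = 86.7 %
Therefore the distribution uniformity DU = 86.7 %.


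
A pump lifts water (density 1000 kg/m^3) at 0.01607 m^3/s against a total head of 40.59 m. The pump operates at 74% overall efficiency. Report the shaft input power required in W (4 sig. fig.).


Approach: apply hydraulic power then efficiency conversion, P = rho*g*Q*H; P_in = P/eta.
Step 1 — hydraulic power (P = rho*g*Q*H):
  P = 1000 * 9.81 * 0.01607 * 40.59 = 6398.88 W
Step 2 — input power: P_in = P/eta = 6398.88 / 0.74 = 8647 W
Therefore the shaft input power required = 8647 W.


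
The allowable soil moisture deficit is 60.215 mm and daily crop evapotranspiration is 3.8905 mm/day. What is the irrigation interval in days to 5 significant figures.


Approach: apply the irrigation interval relation, interval = SMD / ETc.
interval = 60.215 / 3.8905 = 15.477 days
Therefore the irrigation interval = 15.477 days.


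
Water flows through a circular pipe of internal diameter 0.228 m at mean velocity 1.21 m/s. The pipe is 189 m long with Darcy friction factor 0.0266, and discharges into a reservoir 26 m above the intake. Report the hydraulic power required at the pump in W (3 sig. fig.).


Approach: apply continuity + Darcy-Weisbach + hydraulic power, Q = A*v; hf = f*(L/D)*(v^2/(2g)); H = static + hf; P = rho*g*Q*H.
Step 1 — flow rate (continuity, Q = A*v):
  A = pi*(0.228/2)^2 = 0.040828 m^2
  Q = 0.040828 * 1.21 = 0.049402 m^3/s
Step 2 — friction head loss (Darcy-Weisbach):
  hf = 0.0266 * (189/0.228) * (1.21^2 / (2*9.81))
  hf = 1.6454 m
Step 3 — total head: H = 26 + 1.6454 = 27.645 m
Step 4 — hydraulic power (P = rho*g*Q*H):
  P = 1000 * 9.81 * 0.049402 * 27.645 = 13400 W
Therefore the hydraulic power required at the pump = 13400 W.


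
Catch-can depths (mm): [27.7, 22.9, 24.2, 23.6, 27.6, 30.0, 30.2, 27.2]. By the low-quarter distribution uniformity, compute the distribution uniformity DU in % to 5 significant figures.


Approach: apply the low-quarter distribution uniformity, DU = (mean of lowest quarter of readings / overall mean)*100.
sorted lowest 2 of 8: [22.9, 23.6] -> mean = 23.25000 mm
overall mean = 26.67500 mm
DU = (23.25000/26.67500)*100 = 87.160 %
Therefore the distribution uniformity DU = 87.160 %.


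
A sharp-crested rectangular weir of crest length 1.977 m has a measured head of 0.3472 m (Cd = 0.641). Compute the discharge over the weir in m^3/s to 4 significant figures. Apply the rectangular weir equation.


Approach: apply the rectangular weir equation, Q = (2/3)*Cd*L*sqrt(2g)*H^1.5.
Q = (2/3)*0.641*1.977*sqrt(2*9.81)*0.3472^1.5 = 0.7656 m^3/s
Therefore the discharge over the weir = 0.7656 m^3/s.


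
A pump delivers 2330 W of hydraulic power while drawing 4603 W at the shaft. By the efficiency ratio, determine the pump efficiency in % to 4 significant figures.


Approach: apply the efficiency ratio, eta = (P_out/P_in)*100.
eta = (2330 / 4603) * 100 = 50.62 %
Therefore the pump efficiency = 50.62 %.


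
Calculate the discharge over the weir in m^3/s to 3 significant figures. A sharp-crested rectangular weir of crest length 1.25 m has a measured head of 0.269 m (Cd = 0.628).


Approach: apply the rectangular weir equation, Q = (2/3)*Cd*L*sqrt(2g)*H^1.5.
Q = (2/3)*0.628*1.25*sqrt(2*9.81)*0.269^1.5 = 0.323 m^3/s
Therefore the discharge over the weir = 0.323 m^3/s.


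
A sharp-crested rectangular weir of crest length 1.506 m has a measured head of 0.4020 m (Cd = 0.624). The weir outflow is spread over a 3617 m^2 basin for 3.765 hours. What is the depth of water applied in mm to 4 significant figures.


Approach: apply the rectangular weir equation with a volume-to-depth conversion, Q = (2/3)*Cd*L*sqrt(2g)*H^1.5; d = Q*t/A * 1000.
Step 1 — weir discharge:
  Q = (2/3)*0.624*1.506*sqrt(2*9.81)*0.4020^1.5 = 0.707305 m^3/s
Step 2 — volume: V = 0.707305 * 3.765*3600 = 9586.82 m^3
Step 3 — depth: d = V/A * 1000 = 9586.82/3617 * 1000 = 2650 mm
Therefore the depth of water applied = 2650 mm.


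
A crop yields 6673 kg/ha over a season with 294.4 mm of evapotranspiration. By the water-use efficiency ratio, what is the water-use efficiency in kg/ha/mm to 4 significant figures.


Approach: apply the water-use efficiency ratio, WUE = yield/ET.
WUE = 6673 / 294.4 = 22.67 kg/ha/mm
Therefore the water-use efficiency = 22.67 kg/ha/mm.


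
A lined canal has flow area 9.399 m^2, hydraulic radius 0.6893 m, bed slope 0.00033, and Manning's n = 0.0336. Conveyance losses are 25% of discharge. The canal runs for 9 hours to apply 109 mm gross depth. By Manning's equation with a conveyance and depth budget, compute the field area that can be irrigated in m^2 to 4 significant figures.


Approach: apply Manning's equation with a conveyance and depth budget, Q = (1/n)*A*R^(2/3)*S^(1/2); Q_field = Q*(1-loss); Area = Q_field*t/(d/1000).
Step 1 — canal discharge (Manning's equation):
  Q = (1/0.0336) * 9.399 * 0.6893^(2/3) * 0.00033^(1/2) = 3.96526 m^3/s
Step 2 — delivered flow: Q_field = 3.96526*(1 - 25/100) = 2.97394 m^3/s
Step 3 — volume delivered: V = 2.97394 * 9*3600 = 96355.8 m^3
Step 4 — area served: A = V / (depth/1000) = 96355.8 / 0.109 = 884000 m^2
Therefore the field area that can be irrigated = 884000 m^2.


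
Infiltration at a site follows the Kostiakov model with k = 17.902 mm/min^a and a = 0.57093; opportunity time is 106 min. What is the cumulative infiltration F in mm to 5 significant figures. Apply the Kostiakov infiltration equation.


Approach: apply the Kostiakov infiltration equation, F = k*t^a.
F = 17.902 * 106^0.57093 = 256.57 mm
Therefore the cumulative infiltration F = 256.57 mm.


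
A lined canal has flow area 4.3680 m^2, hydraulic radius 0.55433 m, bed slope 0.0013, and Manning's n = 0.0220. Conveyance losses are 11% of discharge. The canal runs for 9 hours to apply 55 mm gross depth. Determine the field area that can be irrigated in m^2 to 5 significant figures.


Approach: apply Manning's equation with a conveyance and depth budget, Q = (1/n)*A*R^(2/3)*S^(1/2); Q_field = Q*(1-loss); Area = Q_field*t/(d/1000).
Step 1 — canal discharge (Manning's equation):
  Q = (1/0.0220) * 4.3680 * 0.55433^(2/3) * 0.0013^(1/2) = 4.830705 m^3/s
Step 2 — delivered flow: Q_field = 4.830705*(1 - 11/100) = 4.299328 m^3/s
Step 3 — volume delivered: V = 4.299328 * 9*3600 = 139298.2 m^3
Step 4 — area served: A = V / (depth/1000) = 139298.2 / 0.055 = 2532700 m^2
Therefore the field area that can be irrigated = 2532700 m^2.


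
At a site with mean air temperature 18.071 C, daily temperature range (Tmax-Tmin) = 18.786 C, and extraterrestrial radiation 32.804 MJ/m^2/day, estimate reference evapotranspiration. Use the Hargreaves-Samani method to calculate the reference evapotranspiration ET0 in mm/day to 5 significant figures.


Approach: apply the Hargreaves-Samani method, ET0 = 0.0023*(Tmean+17.8)*sqrt(Tmax-Tmin)*0.408*Ra.
ET0 = 0.0023*(18.071+17.8)*sqrt(18.786)*0.408*32.804 = 4.7860 mm/day
Therefore the reference evapotranspiration ET0 = 4.7860 mm/day.


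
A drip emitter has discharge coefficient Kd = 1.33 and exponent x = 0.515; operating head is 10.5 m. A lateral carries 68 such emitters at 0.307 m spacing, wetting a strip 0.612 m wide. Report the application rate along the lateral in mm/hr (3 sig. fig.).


Approach: apply the emitter equation with a lateral mass balance, q = Kd*h^x; Q = n*q; rate = Q/(n*spacing*width).
Step 1 — single emitter flow (q = Kd*h^x):
  q = 1.33 * 10.5^0.515 = 4.4644 L/hr
Step 2 — total lateral flow: Q = 68 * 4.4644 = 303.58 L/hr
Step 3 — wetted area: A = 68 * 0.307 * 0.612 = 12.776 m^2
Step 4 — application rate: Q/A = 303.58/12.776 = 23.8 mm/hr
Therefore the application rate along the lateral = 23.8 mm/hr.


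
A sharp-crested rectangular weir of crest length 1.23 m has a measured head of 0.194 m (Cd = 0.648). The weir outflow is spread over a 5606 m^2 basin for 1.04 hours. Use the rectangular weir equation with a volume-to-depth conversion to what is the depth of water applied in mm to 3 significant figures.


Approach: apply the rectangular weir equation with a volume-to-depth conversion, Q = (2/3)*Cd*L*sqrt(2g)*H^1.5; d = Q*t/A * 1000.
Step 1 — weir discharge:
  Q = (2/3)*0.648*1.23*sqrt(2*9.81)*0.194^1.5 = 0.20111 m^3/s
Step 2 — volume: V = 0.20111 * 1.04*3600 = 752.97 m^3
Step 3 — depth: d = V/A * 1000 = 752.97/5606 * 1000 = 134 mm
Therefore the depth of water applied = 134 mm.


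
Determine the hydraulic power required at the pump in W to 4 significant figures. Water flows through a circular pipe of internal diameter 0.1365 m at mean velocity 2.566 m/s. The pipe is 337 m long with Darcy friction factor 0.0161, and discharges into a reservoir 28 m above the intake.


Approach: apply continuity + Darcy-Weisbach + hydraulic power, Q = A*v; hf = f*(L/D)*(v^2/(2g)); H = static + hf; P = rho*g*Q*H.
Step 1 — flow rate (continuity, Q = A*v):
  A = pi*(0.1365/2)^2 = 0.0146337 m^2
  Q = 0.0146337 * 2.566 = 0.0375502 m^3/s
Step 2 — friction head loss (Darcy-Weisbach):
  hf = 0.0161 * (337/0.1365) * (2.566^2 / (2*9.81))
  hf = 13.3394 m
Step 3 — total head: H = 28 + 13.3394 = 41.3394 m
Step 4 — hydraulic power (P = rho*g*Q*H):
  P = 1000 * 9.81 * 0.0375502 * 41.3394 = 15230 W
Therefore the hydraulic power required at the pump = 15230 W.


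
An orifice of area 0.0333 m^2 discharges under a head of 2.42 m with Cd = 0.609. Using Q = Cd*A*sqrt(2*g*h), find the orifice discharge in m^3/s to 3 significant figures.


Q = 0.609 * 0.0333 * sqrt(2*9.81*2.42) = 0.140 m^3/s
Therefore the orifice discharge = 0.140 m^3/s.


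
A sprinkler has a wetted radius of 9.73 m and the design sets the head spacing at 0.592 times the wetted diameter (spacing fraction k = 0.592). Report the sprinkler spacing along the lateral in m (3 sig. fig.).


Approach: apply the sprinkler spacing rule (spacing as a fraction of wetted diameter), S = k*(2*R).
S = 0.592 * (2 * 9.73) = 11.5 m
Therefore the sprinkler spacing along the lateral = 11.5 m.


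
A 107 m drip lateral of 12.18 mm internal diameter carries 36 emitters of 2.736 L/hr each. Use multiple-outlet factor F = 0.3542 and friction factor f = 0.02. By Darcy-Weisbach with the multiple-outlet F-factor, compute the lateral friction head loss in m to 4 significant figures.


Approach: apply Darcy-Weisbach with the multiple-outlet F-factor, Q = n*q/(3600*1000) m^3/s; v = Q/A; hf = F*f*(L/D)*(v^2/(2g)).
Q = 36*2.736/(3600*1000) = 2.73600e-05 m^3/s
A = pi*(12.18e-3/2)^2 = 1.16516e-04 m^2, so v = Q/A = 0.234818 m/s
hf = 0.3542*0.02*(107/0.01218)*(0.234818^2/(2*9.81)) = 0.1749 m
Therefore the lateral friction head loss = 0.1749 m.


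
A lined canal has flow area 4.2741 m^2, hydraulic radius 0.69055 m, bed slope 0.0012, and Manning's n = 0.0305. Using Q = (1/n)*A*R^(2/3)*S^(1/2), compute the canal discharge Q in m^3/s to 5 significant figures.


Q = (1/0.0305) * 4.2741 * 0.69055^(2/3) * 0.0012^(1/2) = 3.7926 m^3/s
Therefore the canal discharge Q = 3.7926 m^3/s.


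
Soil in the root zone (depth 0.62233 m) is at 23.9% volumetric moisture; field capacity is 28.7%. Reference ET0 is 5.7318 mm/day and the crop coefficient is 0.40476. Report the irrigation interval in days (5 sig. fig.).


Approach: apply soil-water budget scheduling, SMD = (FC-theta)/100*depth*1000; ETc = ET0*Kc; interval = SMD/ETc.
Step 1 — soil moisture deficit:
  SMD = (28.7 - 23.9)/100 * 0.62233 * 1000 = 29.87184 mm
Step 2 — daily crop ET (ETc = ET0*Kc):
  ETc = 5.7318 * 0.40476 = 2.320003 mm/day
Step 3 — irrigation interval (SMD/ETc):
  interval = 29.87184 / 2.320003 = 12.876 days
Therefore the irrigation interval = 12.876 days.


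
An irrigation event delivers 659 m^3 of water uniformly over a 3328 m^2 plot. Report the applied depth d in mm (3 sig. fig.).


Approach: apply depth from volume over area, d = (V/A)*1000.
d = (659 / 3328) * 1000 = 198 mm
Therefore the applied depth d = 198 mm.


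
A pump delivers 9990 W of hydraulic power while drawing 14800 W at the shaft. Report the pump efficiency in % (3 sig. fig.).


Approach: apply the efficiency ratio, eta = (P_out/P_in)*100.
eta = (9990 / 14800) * 100 = 67.5 %
Therefore the pump efficiency = 67.5 %.


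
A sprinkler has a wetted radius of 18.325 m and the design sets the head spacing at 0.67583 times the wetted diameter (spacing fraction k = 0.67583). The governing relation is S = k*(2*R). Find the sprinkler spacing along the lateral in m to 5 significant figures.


S = 0.67583 * (2 * 18.325) = 24.769 m
Therefore the sprinkler spacing along the lateral = 24.769 m.


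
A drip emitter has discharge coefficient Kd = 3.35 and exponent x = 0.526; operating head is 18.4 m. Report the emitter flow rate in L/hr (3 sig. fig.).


Approach: apply the emitter characteristic equation, q = Kd * h^x.
q = 3.35 * 18.4^0.526 = 15.5 L/hr
Therefore the emitter flow rate = 15.5 L/hr.


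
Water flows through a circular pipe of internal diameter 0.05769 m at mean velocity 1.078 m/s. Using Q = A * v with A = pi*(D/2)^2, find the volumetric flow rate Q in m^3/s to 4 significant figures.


A = pi*(0.05769/2)^2 = 0.00261391 m^2
Q = 0.00261391 * 1.078 = 0.002818 m^3/s
Therefore the volumetric flow rate Q = 0.002818 m^3/s.


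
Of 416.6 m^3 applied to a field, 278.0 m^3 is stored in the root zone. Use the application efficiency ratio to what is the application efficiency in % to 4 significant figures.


Approach: apply the application efficiency ratio, Ea = (stored/applied)*100.
Ea = (278.0/416.6)*100 = 66.73 %
Therefore the application efficiency = 66.73 %.


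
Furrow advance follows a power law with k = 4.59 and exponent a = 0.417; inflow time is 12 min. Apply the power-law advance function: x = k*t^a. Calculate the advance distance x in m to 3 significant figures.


x = 4.59 * 12^0.417 = 12.9 m
Therefore the advance distance x = 12.9 m.


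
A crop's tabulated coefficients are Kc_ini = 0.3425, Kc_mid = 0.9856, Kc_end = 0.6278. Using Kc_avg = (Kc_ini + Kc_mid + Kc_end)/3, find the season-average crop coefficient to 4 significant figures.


Kc_avg = (0.3425 + 0.9856 + 0.6278)/3 = 0.6520
Therefore the season-average crop coefficient = 0.6520.


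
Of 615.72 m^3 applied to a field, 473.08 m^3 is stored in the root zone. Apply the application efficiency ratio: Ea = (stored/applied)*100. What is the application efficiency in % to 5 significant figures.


Ea = (473.08/615.72)*100 = 76.834 %
Therefore the application efficiency = 76.834 %.


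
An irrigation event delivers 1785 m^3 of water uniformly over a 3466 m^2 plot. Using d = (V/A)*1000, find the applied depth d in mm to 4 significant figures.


d = (1785 / 3466) * 1000 = 515.0 mm
Therefore the applied depth d = 515.0 mm.


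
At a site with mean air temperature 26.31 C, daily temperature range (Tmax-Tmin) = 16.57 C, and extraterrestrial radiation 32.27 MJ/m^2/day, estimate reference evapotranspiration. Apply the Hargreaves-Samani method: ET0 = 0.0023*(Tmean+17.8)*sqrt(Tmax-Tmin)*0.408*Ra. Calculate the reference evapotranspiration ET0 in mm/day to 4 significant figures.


ET0 = 0.0023*(26.31+17.8)*sqrt(16.57)*0.408*32.27 = 5.437 mm/day
Therefore the reference evapotranspiration ET0 = 5.437 mm/day.


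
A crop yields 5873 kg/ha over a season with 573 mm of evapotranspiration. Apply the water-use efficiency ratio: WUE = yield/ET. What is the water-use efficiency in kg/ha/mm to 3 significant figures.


WUE = 5873 / 573 = 10.2 kg/ha/mm
Therefore the water-use efficiency = 10.2 kg/ha/mm.


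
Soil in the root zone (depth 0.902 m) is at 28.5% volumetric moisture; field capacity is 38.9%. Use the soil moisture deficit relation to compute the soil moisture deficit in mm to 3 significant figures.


Approach: apply the soil moisture deficit relation, SMD = (FC - theta)/100 * depth * 1000.
SMD = (38.9 - 28.5)/100 * 0.902 * 1000 = 93.8 mm
Therefore the soil moisture deficit = 93.8 mm.


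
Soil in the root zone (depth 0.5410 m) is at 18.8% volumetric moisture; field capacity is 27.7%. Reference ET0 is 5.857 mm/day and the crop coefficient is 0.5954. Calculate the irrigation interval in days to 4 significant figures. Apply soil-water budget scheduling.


Approach: apply soil-water budget scheduling, SMD = (FC-theta)/100*depth*1000; ETc = ET0*Kc; interval = SMD/ETc.
Step 1 — soil moisture deficit:
  SMD = (27.7 - 18.8)/100 * 0.5410 * 1000 = 48.1490 mm
Step 2 — daily crop ET (ETc = ET0*Kc):
  ETc = 5.857 * 0.5954 = 3.48726 mm/day
Step 3 — irrigation interval (SMD/ETc):
  interval = 48.1490 / 3.48726 = 13.81 days
Therefore the irrigation interval = 13.81 days.


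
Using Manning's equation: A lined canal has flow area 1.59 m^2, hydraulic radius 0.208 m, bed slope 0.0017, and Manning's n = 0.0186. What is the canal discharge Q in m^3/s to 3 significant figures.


Approach: apply Manning's equation, Q = (1/n)*A*R^(2/3)*S^(1/2).
Q = (1/0.0186) * 1.59 * 0.208^(2/3) * 0.0017^(1/2) = 1.24 m^3/s
Therefore the canal discharge Q = 1.24 m^3/s.


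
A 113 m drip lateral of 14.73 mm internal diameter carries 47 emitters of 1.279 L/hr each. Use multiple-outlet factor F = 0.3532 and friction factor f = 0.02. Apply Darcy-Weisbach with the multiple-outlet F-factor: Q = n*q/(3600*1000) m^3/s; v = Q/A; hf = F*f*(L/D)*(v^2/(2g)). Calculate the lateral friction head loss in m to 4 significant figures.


Q = 47*1.279/(3600*1000) = 1.66981e-05 m^3/s
A = pi*(14.73e-3/2)^2 = 1.70410e-04 m^2, so v = Q/A = 0.0979875 m/s
hf = 0.3532*0.02*(113/0.01473)*(0.0979875^2/(2*9.81)) = 0.02652 m
Therefore the lateral friction head loss = 0.02652 m.


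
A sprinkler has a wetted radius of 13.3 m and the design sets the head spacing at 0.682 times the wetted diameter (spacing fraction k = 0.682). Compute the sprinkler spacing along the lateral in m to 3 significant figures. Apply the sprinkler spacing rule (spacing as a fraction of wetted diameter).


Approach: apply the sprinkler spacing rule (spacing as a fraction of wetted diameter), S = k*(2*R).
S = 0.682 * (2 * 13.3) = 18.1 m
Therefore the sprinkler spacing along the lateral = 18.1 m.


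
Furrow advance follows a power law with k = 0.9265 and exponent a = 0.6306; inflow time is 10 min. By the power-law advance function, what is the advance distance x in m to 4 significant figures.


Approach: apply the power-law advance function, x = k*t^a.
x = 0.9265 * 10^0.6306 = 3.958 m
Therefore the advance distance x = 3.958 m.


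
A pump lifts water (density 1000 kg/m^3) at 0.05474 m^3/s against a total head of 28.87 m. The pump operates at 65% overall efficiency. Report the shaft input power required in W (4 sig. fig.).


Approach: apply hydraulic power then efficiency conversion, P = rho*g*Q*H; P_in = P/eta.
Step 1 — hydraulic power (P = rho*g*Q*H):
  P = 1000 * 9.81 * 0.05474 * 28.87 = 15503.2 W
Step 2 — input power: P_in = P/eta = 15503.2 / 0.65 = 23850 W
Therefore the shaft input power required = 23850 W.


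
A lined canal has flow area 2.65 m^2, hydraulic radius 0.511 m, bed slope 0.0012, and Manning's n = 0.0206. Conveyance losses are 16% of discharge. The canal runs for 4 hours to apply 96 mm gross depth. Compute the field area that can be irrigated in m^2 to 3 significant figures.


Approach: apply Manning's equation with a conveyance and depth budget, Q = (1/n)*A*R^(2/3)*S^(1/2); Q_field = Q*(1-loss); Area = Q_field*t/(d/1000).
Step 1 — canal discharge (Manning's equation):
  Q = (1/0.0206) * 2.65 * 0.511^(2/3) * 0.0012^(1/2) = 2.8483 m^3/s
Step 2 — delivered flow: Q_field = 2.8483*(1 - 16/100) = 2.3926 m^3/s
Step 3 — volume delivered: V = 2.3926 * 4*3600 = 34453 m^3
Step 4 — area served: A = V / (depth/1000) = 34453 / 0.096 = 359000 m^2
Therefore the field area that can be irrigated = 359000 m^2.


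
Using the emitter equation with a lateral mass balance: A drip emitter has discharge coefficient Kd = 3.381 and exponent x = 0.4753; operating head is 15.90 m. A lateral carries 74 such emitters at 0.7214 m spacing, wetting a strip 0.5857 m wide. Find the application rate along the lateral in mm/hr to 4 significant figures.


Approach: apply the emitter equation with a lateral mass balance, q = Kd*h^x; Q = n*q; rate = Q/(n*spacing*width).
Step 1 — single emitter flow (q = Kd*h^x):
  q = 3.381 * 15.90^0.4753 = 12.5913 L/hr
Step 2 — total lateral flow: Q = 74 * 12.5913 = 931.753 L/hr
Step 3 — wetted area: A = 74 * 0.7214 * 0.5857 = 31.2668 m^2
Step 4 — application rate: Q/A = 931.753/31.2668 = 29.80 mm/hr
Therefore the application rate along the lateral = 29.80 mm/hr.


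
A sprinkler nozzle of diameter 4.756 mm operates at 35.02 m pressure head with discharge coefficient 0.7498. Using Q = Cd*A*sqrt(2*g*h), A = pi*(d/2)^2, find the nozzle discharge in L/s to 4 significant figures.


A = pi*(4.756e-3/2)^2 = 1.77653e-05 m^2
Q = 0.7498 * 1.77653e-05 * sqrt(2*9.81*35.02) * 1000 = 0.3492 L/s
Therefore the nozzle discharge = 0.3492 L/s.


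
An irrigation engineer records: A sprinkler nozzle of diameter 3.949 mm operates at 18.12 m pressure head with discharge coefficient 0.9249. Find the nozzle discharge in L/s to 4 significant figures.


Approach: apply the orifice equation, Q = Cd*A*sqrt(2*g*h), A = pi*(d/2)^2.
A = pi*(3.949e-3/2)^2 = 1.22480e-05 m^2
Q = 0.9249 * 1.22480e-05 * sqrt(2*9.81*18.12) * 1000 = 0.2136 L/s
Therefore the nozzle discharge = 0.2136 L/s.


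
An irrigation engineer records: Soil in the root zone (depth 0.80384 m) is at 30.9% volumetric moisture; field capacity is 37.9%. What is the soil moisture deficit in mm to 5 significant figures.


Approach: apply the soil moisture deficit relation, SMD = (FC - theta)/100 * depth * 1000.
SMD = (37.9 - 30.9)/100 * 0.80384 * 1000 = 56.269 mm
Therefore the soil moisture deficit = 56.269 mm.


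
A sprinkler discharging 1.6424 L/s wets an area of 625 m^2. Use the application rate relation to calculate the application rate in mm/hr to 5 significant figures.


Approach: apply the application rate relation, rate = (Q/A)*3600.
rate = (1.6424 / 625) * 3600 = 9.4602 mm/hr
Therefore the application rate = 9.4602 mm/hr.


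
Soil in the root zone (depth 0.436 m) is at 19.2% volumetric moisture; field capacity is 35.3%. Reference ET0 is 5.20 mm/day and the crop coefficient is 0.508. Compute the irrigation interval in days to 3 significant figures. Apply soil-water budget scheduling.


Approach: apply soil-water budget scheduling, SMD = (FC-theta)/100*depth*1000; ETc = ET0*Kc; interval = SMD/ETc.
Step 1 — soil moisture deficit:
  SMD = (35.3 - 19.2)/100 * 0.436 * 1000 = 70.196 mm
Step 2 — daily crop ET (ETc = ET0*Kc):
  ETc = 5.20 * 0.508 = 2.6416 mm/day
Step 3 — irrigation interval (SMD/ETc):
  interval = 70.196 / 2.6416 = 26.6 days
Therefore the irrigation interval = 26.6 days.


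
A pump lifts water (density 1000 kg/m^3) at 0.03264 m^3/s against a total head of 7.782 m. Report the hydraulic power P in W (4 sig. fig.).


Approach: apply the hydraulic power relation, P = rho*g*Q*H.
P = 1000 * 9.81 * 0.03264 * 7.782 = 2492 W
Therefore the hydraulic power P = 2492 W.


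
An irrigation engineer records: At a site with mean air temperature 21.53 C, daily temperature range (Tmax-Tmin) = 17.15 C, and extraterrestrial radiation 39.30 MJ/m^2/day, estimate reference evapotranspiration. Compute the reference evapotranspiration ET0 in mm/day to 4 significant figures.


Approach: apply the Hargreaves-Samani method, ET0 = 0.0023*(Tmean+17.8)*sqrt(Tmax-Tmin)*0.408*Ra.
ET0 = 0.0023*(21.53+17.8)*sqrt(17.15)*0.408*39.30 = 6.007 mm/day
Therefore the reference evapotranspiration ET0 = 6.007 mm/day.


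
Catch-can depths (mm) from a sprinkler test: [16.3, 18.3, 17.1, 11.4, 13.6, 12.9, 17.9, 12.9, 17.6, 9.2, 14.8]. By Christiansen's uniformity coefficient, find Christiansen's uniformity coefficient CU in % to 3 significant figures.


Approach: apply Christiansen's uniformity coefficient, CU = (1 - mean_abs_deviation/mean)*100.
mean = 14.727 mm
mean |d_i - mean| = 2.4793 mm
CU = (1 - 2.4793/14.727)*100 = 83.2 %
Therefore Christiansen's uniformity coefficient CU = 83.2 %.


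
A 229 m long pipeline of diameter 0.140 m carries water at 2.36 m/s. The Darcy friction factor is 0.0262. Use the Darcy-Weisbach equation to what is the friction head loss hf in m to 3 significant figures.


Approach: apply the Darcy-Weisbach equation, hf = f*(L/D)*(v^2/(2g)).
hf = 0.0262 * (229/0.140) * (2.36^2 / (2*9.81))
hf = 12.2 m
Therefore the friction head loss hf = 12.2 m.


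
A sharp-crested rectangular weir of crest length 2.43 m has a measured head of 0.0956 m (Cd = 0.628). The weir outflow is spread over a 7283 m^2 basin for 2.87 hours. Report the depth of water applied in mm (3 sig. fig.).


Approach: apply the rectangular weir equation with a volume-to-depth conversion, Q = (2/3)*Cd*L*sqrt(2g)*H^1.5; d = Q*t/A * 1000.
Step 1 — weir discharge:
  Q = (2/3)*0.628*2.43*sqrt(2*9.81)*0.0956^1.5 = 0.13320 m^3/s
Step 2 — volume: V = 0.13320 * 2.87*3600 = 1376.2 m^3
Step 3 — depth: d = V/A * 1000 = 1376.2/7283 * 1000 = 189 mm
Therefore the depth of water applied = 189 mm.


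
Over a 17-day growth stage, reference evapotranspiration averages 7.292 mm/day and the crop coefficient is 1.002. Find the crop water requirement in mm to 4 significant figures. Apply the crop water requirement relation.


Approach: apply the crop water requirement relation, CWR = ET0 * Kc * days.
CWR = 7.292 * 1.002 * 17 = 124.2 mm
Therefore the crop water requirement = 124.2 mm.


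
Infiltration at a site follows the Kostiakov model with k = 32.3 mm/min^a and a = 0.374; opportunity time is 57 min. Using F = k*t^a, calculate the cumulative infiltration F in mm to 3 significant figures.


F = 32.3 * 57^0.374 = 147 mm
Therefore the cumulative infiltration F = 147 mm.


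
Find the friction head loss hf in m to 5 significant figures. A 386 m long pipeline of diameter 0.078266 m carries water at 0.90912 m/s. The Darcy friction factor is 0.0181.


Approach: apply the Darcy-Weisbach equation, hf = f*(L/D)*(v^2/(2g)).
hf = 0.0181 * (386/0.078266) * (0.90912^2 / (2*9.81))
hf = 3.7604 m
Therefore the friction head loss hf = 3.7604 m.


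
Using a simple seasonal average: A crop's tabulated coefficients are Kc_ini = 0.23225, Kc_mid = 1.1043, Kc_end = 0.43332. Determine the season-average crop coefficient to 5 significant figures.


Approach: apply a simple seasonal average, Kc_avg = (Kc_ini + Kc_mid + Kc_end)/3.
Kc_avg = (0.23225 + 1.1043 + 0.43332)/3 = 0.58996
Therefore the season-average crop coefficient = 0.58996.


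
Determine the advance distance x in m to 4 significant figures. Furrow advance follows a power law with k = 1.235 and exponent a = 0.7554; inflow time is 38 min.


Approach: apply the power-law advance function, x = k*t^a.
x = 1.235 * 38^0.7554 = 19.28 m
Therefore the advance distance x = 19.28 m.


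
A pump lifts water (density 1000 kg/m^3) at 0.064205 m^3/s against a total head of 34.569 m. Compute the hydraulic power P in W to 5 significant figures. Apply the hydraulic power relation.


Approach: apply the hydraulic power relation, P = rho*g*Q*H.
P = 1000 * 9.81 * 0.064205 * 34.569 = 21773 W
Therefore the hydraulic power P = 21773 W.


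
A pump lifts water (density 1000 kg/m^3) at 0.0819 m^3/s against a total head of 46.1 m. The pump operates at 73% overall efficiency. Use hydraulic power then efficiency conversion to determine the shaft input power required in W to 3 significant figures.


Approach: apply hydraulic power then efficiency conversion, P = rho*g*Q*H; P_in = P/eta.
Step 1 — hydraulic power (P = rho*g*Q*H):
  P = 1000 * 9.81 * 0.0819 * 46.1 = 37039 W
Step 2 — input power: P_in = P/eta = 37039 / 0.73 = 50700 W
Therefore the shaft input power required = 50700 W.


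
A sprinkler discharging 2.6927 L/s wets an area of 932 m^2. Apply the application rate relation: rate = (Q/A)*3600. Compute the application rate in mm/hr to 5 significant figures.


rate = (2.6927 / 932) * 3600 = 10.401 mm/hr
Therefore the application rate = 10.401 mm/hr.


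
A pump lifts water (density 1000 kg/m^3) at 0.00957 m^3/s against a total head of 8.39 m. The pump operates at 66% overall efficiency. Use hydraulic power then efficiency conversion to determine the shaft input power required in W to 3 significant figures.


Approach: apply hydraulic power then efficiency conversion, P = rho*g*Q*H; P_in = P/eta.
Step 1 — hydraulic power (P = rho*g*Q*H):
  P = 1000 * 9.81 * 0.00957 * 8.39 = 787.67 W
Step 2 — input power: P_in = P/eta = 787.67 / 0.66 = 1190 W
Therefore the shaft input power required = 1190 W.


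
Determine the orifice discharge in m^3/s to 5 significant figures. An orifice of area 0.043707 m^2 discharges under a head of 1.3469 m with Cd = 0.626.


Approach: apply the orifice equation, Q = Cd*A*sqrt(2*g*h).
Q = 0.626 * 0.043707 * sqrt(2*9.81*1.3469) = 0.14065 m^3/s
Therefore the orifice discharge = 0.14065 m^3/s.


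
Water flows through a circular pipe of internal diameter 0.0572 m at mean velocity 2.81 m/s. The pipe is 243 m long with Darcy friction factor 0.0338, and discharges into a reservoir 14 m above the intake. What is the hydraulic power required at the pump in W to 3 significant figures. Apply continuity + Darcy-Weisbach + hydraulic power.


Approach: apply continuity + Darcy-Weisbach + hydraulic power, Q = A*v; hf = f*(L/D)*(v^2/(2g)); H = static + hf; P = rho*g*Q*H.
Step 1 — flow rate (continuity, Q = A*v):
  A = pi*(0.0572/2)^2 = 0.0025697 m^2
  Q = 0.0025697 * 2.81 = 0.0072208 m^3/s
Step 2 — friction head loss (Darcy-Weisbach):
  hf = 0.0338 * (243/0.0572) * (2.81^2 / (2*9.81))
  hf = 57.788 m
Step 3 — total head: H = 14 + 57.788 = 71.788 m
Step 4 — hydraulic power (P = rho*g*Q*H):
  P = 1000 * 9.81 * 0.0072208 * 71.788 = 5090 W
Therefore the hydraulic power required at the pump = 5090 W.


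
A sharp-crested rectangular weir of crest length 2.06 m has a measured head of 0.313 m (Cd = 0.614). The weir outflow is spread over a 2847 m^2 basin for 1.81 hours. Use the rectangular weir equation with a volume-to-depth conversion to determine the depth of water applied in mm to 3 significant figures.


Approach: apply the rectangular weir equation with a volume-to-depth conversion, Q = (2/3)*Cd*L*sqrt(2g)*H^1.5; d = Q*t/A * 1000.
Step 1 — weir discharge:
  Q = (2/3)*0.614*2.06*sqrt(2*9.81)*0.313^1.5 = 0.65405 m^3/s
Step 2 — volume: V = 0.65405 * 1.81*3600 = 4261.8 m^3
Step 3 — depth: d = V/A * 1000 = 4261.8/2847 * 1000 = 1500 mm
Therefore the depth of water applied = 1500 mm.


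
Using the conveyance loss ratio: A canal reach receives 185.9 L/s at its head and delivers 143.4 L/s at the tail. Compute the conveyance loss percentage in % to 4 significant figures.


Approach: apply the conveyance loss ratio, loss% = ((Q_head - Q_tail)/Q_head)*100.
loss = ((185.9 - 143.4)/185.9)*100 = 22.86 %
Therefore the conveyance loss percentage = 22.86 %.


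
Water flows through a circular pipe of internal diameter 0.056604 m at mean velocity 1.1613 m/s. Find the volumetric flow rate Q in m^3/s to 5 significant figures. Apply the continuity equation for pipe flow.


Approach: apply the continuity equation for pipe flow, Q = A * v with A = pi*(D/2)^2.
A = pi*(0.056604/2)^2 = 0.002516426 m^2
Q = 0.002516426 * 1.1613 = 0.0029223 m^3/s
Therefore the volumetric flow rate Q = 0.0029223 m^3/s.


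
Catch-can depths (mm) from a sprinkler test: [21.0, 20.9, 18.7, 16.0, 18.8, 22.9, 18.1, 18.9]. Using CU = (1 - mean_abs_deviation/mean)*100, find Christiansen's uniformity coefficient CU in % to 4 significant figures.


mean = 19.4125 mm
mean |d_i - mean| = 1.64062 mm
CU = (1 - 1.64062/19.4125)*100 = 91.55 %
Therefore Christiansen's uniformity coefficient CU = 91.55 %.


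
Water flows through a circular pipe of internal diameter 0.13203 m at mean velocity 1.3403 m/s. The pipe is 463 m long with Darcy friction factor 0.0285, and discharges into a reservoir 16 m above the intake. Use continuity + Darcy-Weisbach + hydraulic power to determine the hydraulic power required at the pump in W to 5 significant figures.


Approach: apply continuity + Darcy-Weisbach + hydraulic power, Q = A*v; hf = f*(L/D)*(v^2/(2g)); H = static + hf; P = rho*g*Q*H.
Step 1 — flow rate (continuity, Q = A*v):
  A = pi*(0.13203/2)^2 = 0.01369100 m^2
  Q = 0.01369100 * 1.3403 = 0.01835005 m^3/s
Step 2 — friction head loss (Darcy-Weisbach):
  hf = 0.0285 * (463/0.13203) * (1.3403^2 / (2*9.81))
  hf = 9.150783 m
Step 3 — total head: H = 16 + 9.150783 = 25.15078 m
Step 4 — hydraulic power (P = rho*g*Q*H):
  P = 1000 * 9.81 * 0.01835005 * 25.15078 = 4527.5 W
Therefore the hydraulic power required at the pump = 4527.5 W.


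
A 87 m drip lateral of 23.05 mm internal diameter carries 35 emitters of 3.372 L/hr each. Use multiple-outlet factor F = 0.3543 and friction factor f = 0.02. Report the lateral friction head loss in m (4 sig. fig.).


Approach: apply Darcy-Weisbach with the multiple-outlet F-factor, Q = n*q/(3600*1000) m^3/s; v = Q/A; hf = F*f*(L/D)*(v^2/(2g)).
Q = 35*3.372/(3600*1000) = 3.27833e-05 m^3/s
A = pi*(23.05e-3/2)^2 = 4.17284e-04 m^2, so v = Q/A = 0.0785636 m/s
hf = 0.3543*0.02*(87/0.02305)*(0.0785636^2/(2*9.81)) = 0.008414 m
Therefore the lateral friction head loss = 0.008414 m.


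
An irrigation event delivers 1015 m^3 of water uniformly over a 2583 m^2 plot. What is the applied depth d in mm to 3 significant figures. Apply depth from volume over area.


Approach: apply depth from volume over area, d = (V/A)*1000.
d = (1015 / 2583) * 1000 = 393 mm
Therefore the applied depth d = 393 mm.


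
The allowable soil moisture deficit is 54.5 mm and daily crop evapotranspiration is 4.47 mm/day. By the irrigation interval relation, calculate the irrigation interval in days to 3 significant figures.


Approach: apply the irrigation interval relation, interval = SMD / ETc.
interval = 54.5 / 4.47 = 12.2 days
Therefore the irrigation interval = 12.2 days.


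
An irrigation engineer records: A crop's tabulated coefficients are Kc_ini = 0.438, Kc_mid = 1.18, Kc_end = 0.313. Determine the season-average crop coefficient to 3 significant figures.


Approach: apply a simple seasonal average, Kc_avg = (Kc_ini + Kc_mid + Kc_end)/3.
Kc_avg = (0.438 + 1.18 + 0.313)/3 = 0.644
Therefore the season-average crop coefficient = 0.644.
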